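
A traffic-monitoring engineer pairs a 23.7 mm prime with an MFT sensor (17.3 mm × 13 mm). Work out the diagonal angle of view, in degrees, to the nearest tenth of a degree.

49.1°

Sensor diagonal = √(17.3² + 13²) = √468.2900 ≈ 21.6400 mm.
Angle of view α = 2·arctan(d/2f) with d = 21.6400 mm and f = 23.7 mm.
d/2f = 0.45654; arctan(0.45654) ≈ 24.5386°, so α ≈ 49.0772°.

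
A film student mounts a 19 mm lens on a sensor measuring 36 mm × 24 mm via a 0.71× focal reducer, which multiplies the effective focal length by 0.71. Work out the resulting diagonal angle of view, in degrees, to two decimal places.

116.11°

Effective focal length f = 19 × 0.71 = 13.49 mm.
Sensor diagonal = √(36² + 24²) = √1872.0000 ≈ 43.2666 mm.
α = 2·arctan(43.267 / (2 × 13.49)) = 2·arctan(1.60366) ≈ 116.1067°.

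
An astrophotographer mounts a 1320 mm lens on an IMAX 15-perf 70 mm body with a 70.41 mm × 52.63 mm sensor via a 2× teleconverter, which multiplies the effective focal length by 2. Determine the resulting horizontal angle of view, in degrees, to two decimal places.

Effective focal length f = 1320 × 2 = 2640 mm.
α = 2·arctan(70.41 / (2 × 2640)) = 2·arctan(0.01334) ≈ 1.5280°.

1.53°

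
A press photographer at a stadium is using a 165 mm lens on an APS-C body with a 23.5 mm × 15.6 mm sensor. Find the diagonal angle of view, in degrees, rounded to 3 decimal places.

9.771°

Sensor diagonal = √(23.5² + 15.6²) = √795.6100 ≈ 28.2066 mm.
Angle of view α = 2·arctan(d/2f) with d = 28.2066 mm and f = 165 mm.
d/2f = 0.08547; arctan(0.08547) ≈ 4.8854°, so α ≈ 9.7709°.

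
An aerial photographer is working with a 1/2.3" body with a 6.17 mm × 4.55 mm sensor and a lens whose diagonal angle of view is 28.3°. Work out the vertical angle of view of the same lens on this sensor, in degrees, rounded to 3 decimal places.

Sensor diagonal = √(6.17² + 4.55²) = √58.7714 ≈ 7.6663 mm.
From the diagonal AOV: f = 7.6663 / (2·tan(14.15°)) = 7.6663 / 0.50422 ≈ 15.2041 mm.
Vertical AOV = 2·arctan(4.55 / (2 × 15.2041)) = 2·arctan(0.14963) ≈ 17.0201°.

17.020°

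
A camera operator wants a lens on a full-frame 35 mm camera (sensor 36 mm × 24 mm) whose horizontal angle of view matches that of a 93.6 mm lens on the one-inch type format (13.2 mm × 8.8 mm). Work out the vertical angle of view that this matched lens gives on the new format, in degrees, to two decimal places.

5.38°

Equal horizontal AOV ⇒ f₂ = f₁ · 36/13.2 = 93.6 × 2.72727 ≈ 255.2727 mm.
Vertical AOV on the new format = 2·arctan(24 / (2 × 255.2727)) = 2·arctan(0.04701) ≈ 5.3828°.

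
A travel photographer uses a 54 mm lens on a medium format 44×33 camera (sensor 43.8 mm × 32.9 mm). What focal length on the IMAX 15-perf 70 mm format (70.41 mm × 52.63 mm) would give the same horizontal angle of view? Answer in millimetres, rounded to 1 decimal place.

86.8 mm

Equal angle of view means equal width/f ratio, so f₂ = f₁ · (width₂/width₁) = 54 × 70.41/43.8.
f₂ = 54 × 1.60753 ≈ 86.807 mm.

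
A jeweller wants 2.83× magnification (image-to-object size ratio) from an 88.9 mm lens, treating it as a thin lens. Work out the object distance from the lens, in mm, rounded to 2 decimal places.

120.31 mm

With m = dᵢ/dₒ and 1/f = 1/dₒ + 1/dᵢ, substituting dᵢ = m·dₒ gives 1/f = (1 + 1/m)/dₒ, hence dₒ = f·(1 + 1/m).
dₒ = 88.9 × (1 + 1/2.83) = 88.9 × 1.35336 ≈ 120.313 mm.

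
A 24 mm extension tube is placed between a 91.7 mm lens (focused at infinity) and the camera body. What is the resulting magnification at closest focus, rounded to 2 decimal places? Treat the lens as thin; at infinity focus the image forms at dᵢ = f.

0.26×

The tube moves the image plane from f to f + e, so dᵢ = 91.7 + 24 = 115.7 mm. Focus is achieved when 1/f = 1/dₒ + 1/dᵢ, giving dₒ = 1/(1/f − 1/(f+e)).
Magnification m = dᵢ/dₒ = (f+e)·(1/f − 1/(f+e)) = e/f = 24/91.7 ≈ 0.2617.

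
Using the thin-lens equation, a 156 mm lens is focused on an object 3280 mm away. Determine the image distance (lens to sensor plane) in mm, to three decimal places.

1/dᵢ = 1/f − 1/dₒ = 1/156 − 1/3280 = 0.0061054 mm⁻¹.
dᵢ = 1/0.0061054 ≈ 163.7900 mm.

163.790 mm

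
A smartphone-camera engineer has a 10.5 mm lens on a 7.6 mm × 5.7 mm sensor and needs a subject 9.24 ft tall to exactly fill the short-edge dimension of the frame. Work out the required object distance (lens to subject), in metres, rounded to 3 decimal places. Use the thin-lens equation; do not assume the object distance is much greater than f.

5.199 m

W: 9.24 ft × 304.8 mm/ft = 2816.35 mm.
Magnification m = h/W = dᵢ/dₒ; combined with 1/f = 1/dₒ + 1/dᵢ this gives dₒ = f·(1 + W/h).
dₒ = 10.5 mm × (1 + 2816.35/5.7) = 10.5 × 495.0968 ≈ 5198.517 mm = 5.19852 m.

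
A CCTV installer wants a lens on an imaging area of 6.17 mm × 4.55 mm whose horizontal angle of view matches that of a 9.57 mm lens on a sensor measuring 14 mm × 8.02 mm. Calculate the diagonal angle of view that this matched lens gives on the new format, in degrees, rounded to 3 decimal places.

Equal horizontal AOV ⇒ f₂ = f₁ · 6.17/14 = 9.57 × 0.44071 ≈ 4.2176 mm.
Sensor diagonal = √(6.17² + 4.55²) = √58.7714 ≈ 7.6663 mm.
Diagonal AOV on the new format = 2·arctan(7.6663 / (2 × 4.2176)) = 2·arctan(0.90883) ≈ 84.5312°.

84.531°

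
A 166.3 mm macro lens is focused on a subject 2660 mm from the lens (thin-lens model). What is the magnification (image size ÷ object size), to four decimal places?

0.0667×

Thin lens: 1/f = 1/dₒ + 1/dᵢ → 1/dᵢ = 1/166.3 − 1/2660 = 0.0056373 mm⁻¹, so dᵢ ≈ 177.3902 mm.
Magnification m = dᵢ/dₒ = 177.3902/2660 ≈ 0.06669.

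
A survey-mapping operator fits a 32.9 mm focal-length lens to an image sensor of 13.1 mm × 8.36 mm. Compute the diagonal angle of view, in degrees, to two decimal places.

26.58°

Sensor diagonal = √(13.1² + 8.36²) = √241.4996 ≈ 15.5403 mm.
Angle of view α = 2·arctan(d/2f) with d = 15.5403 mm and f = 32.9 mm.
d/2f = 0.23617; arctan(0.23617) ≈ 13.2883°, so α ≈ 26.5766°.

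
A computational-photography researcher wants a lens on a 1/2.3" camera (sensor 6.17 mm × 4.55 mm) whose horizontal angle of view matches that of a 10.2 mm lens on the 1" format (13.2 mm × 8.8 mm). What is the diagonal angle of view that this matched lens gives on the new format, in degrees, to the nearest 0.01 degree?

Equal horizontal AOV ⇒ f₂ = f₁ · 6.17/13.2 = 10.2 × 0.46742 ≈ 4.7677 mm.
Sensor diagonal = √(6.17² + 4.55²) = √58.7714 ≈ 7.6663 mm.
Diagonal AOV on the new format = 2·arctan(7.6663 / (2 × 4.7677)) = 2·arctan(0.80397) ≈ 77.5967°.

77.60°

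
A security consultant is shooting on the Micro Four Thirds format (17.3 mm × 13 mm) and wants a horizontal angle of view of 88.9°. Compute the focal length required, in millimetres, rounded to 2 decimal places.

8.82 mm

From α = 2·arctan(w/2f) we get f = w / (2·tan(α/2)).
With w = 17.3 mm and α/2 = 44.45°, tan(α/2) ≈ 0.98098, so f ≈ 17.3 / 1.96197 ≈ 8.8177 mm.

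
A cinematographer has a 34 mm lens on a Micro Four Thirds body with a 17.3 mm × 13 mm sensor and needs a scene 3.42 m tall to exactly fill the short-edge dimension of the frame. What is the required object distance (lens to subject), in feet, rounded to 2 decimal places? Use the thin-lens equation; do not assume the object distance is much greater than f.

W: 3.42 m = 3420 mm.
Magnification m = h/W = dᵢ/dₒ; combined with 1/f = 1/dₒ + 1/dᵢ this gives dₒ = f·(1 + W/h).
dₒ = 34 mm × (1 + 3420/13) = 34 × 264.0769 ≈ 8978.615 mm = 8978.615/304.8 ft = 29.4574 ft.

29.46 ft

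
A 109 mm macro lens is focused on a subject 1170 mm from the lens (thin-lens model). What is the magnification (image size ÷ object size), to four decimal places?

Thin lens: 1/f = 1/dₒ + 1/dᵢ → 1/dᵢ = 1/109 − 1/1170 = 0.0083196 mm⁻¹, so dᵢ ≈ 120.1979 mm.
Magnification m = dᵢ/dₒ = 120.1979/1170 ≈ 0.10273.

0.1027×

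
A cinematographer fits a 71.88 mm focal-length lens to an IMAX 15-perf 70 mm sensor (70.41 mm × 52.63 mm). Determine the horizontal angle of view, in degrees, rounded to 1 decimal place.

Angle of view α = 2·arctan(w/2f) with w = 70.41 mm and f = 71.88 mm.
w/2f = 0.48977; arctan(0.48977) ≈ 26.0944°, so α ≈ 52.1889°.

52.2°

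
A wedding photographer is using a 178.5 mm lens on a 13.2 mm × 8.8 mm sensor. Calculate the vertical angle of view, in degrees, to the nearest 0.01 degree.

2.82°

Angle of view α = 2·arctan(h/2f) with h = 8.8 mm and f = 178.5 mm.
h/2f = 0.02465; arctan(0.02465) ≈ 1.4120°, so α ≈ 2.8241°.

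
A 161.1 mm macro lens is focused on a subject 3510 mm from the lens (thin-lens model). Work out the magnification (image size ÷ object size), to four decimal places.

0.0481×

Thin lens: 1/f = 1/dₒ + 1/dᵢ → 1/dᵢ = 1/161.1 − 1/3510 = 0.0059224 mm⁻¹, so dᵢ ≈ 168.8498 mm.
Magnification m = dᵢ/dₒ = 168.8498/3510 ≈ 0.04811.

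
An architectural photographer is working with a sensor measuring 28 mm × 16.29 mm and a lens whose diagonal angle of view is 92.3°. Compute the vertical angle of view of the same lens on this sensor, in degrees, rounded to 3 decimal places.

55.262°

Sensor diagonal = √(28² + 16.29²) = √1049.3641 ≈ 32.3939 mm.
From the diagonal AOV: f = 32.3939 / (2·tan(46.15°)) = 32.3939 / 2.08194 ≈ 15.5595 mm.
Vertical AOV = 2·arctan(16.29 / (2 × 15.5595)) = 2·arctan(0.52348) ≈ 55.2619°.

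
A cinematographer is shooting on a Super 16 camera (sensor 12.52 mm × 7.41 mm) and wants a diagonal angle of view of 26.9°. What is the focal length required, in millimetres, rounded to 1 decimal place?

30.4 mm

Sensor diagonal = √(12.52² + 7.41²) = √211.6585 ≈ 14.5485 mm.
From α = 2·arctan(d/2f) we get f = d / (2·tan(α/2)).
With d = 14.5485 mm and α/2 = 13.45°, tan(α/2) ≈ 0.23916, so f ≈ 14.5485 / 0.47831 ≈ 30.4163 mm.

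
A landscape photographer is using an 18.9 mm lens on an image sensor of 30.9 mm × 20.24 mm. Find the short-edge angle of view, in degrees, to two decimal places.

56.33°

Angle of view α = 2·arctan(h/2f) with h = 20.24 mm and f = 18.9 mm.
h/2f = 0.53545; arctan(0.53545) ≈ 28.1668°, so α ≈ 56.3336°.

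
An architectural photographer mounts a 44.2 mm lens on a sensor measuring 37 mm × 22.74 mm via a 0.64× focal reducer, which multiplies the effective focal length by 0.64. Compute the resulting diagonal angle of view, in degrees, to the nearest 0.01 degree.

Effective focal length f = 44.2 × 0.64 = 28.288 mm.
Sensor diagonal = √(37² + 22.74²) = √1886.1076 ≈ 43.4293 mm.
α = 2·arctan(43.429 / (2 × 28.288)) = 2·arctan(0.76763) ≈ 75.0217°.

75.02°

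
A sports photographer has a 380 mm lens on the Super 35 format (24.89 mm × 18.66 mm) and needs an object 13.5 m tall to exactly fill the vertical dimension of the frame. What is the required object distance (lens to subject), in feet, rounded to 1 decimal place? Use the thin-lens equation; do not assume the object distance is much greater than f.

W: 13.5 m = 13500 mm.
Magnification m = h/W = dᵢ/dₒ; combined with 1/f = 1/dₒ + 1/dᵢ this gives dₒ = f·(1 + W/h).
dₒ = 380 mm × (1 + 13500/18.66) = 380 × 724.4727 ≈ 275299.614 mm = 275299.614/304.8 ft = 903.214 ft.

903.2 ft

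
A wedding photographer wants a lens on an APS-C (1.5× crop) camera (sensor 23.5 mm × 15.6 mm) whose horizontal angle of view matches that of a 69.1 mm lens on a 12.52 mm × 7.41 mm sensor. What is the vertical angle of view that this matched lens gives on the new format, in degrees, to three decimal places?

6.883°

Equal horizontal AOV ⇒ f₂ = f₁ · 23.5/12.52 = 69.1 × 1.87700 ≈ 129.7005 mm.
Vertical AOV on the new format = 2·arctan(15.6 / (2 × 129.7005)) = 2·arctan(0.06014) ≈ 6.8831°.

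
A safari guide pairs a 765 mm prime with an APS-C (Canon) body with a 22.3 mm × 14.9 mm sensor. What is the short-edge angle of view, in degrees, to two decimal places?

1.12°

Angle of view α = 2·arctan(h/2f) with h = 14.9 mm and f = 765 mm.
h/2f = 0.00974; arctan(0.00974) ≈ 0.5580°, so α ≈ 1.1159°.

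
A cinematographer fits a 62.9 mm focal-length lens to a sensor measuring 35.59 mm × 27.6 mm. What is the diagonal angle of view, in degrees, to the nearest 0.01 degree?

39.40°

Sensor diagonal = √(35.59² + 27.6²) = √2028.4081 ≈ 45.0379 mm.
Angle of view α = 2·arctan(d/2f) with d = 45.0379 mm and f = 62.9 mm.
d/2f = 0.35801; arctan(0.35801) ≈ 19.6980°, so α ≈ 39.3959°.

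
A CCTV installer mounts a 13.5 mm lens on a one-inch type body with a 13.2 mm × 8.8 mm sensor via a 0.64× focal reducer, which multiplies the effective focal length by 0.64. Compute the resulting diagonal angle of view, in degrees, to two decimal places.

85.11°

Effective focal length f = 13.5 × 0.64 = 8.64 mm.
Sensor diagonal = √(13.2² + 8.8²) = √251.6800 ≈ 15.8644 mm.
α = 2·arctan(15.864 / (2 × 8.64)) = 2·arctan(0.91808) ≈ 85.1089°.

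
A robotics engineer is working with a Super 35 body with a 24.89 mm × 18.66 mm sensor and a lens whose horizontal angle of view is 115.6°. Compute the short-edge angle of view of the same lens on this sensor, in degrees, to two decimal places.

From the horizontal AOV: f = 24.89 / (2·tan(57.8°)) = 24.89 / 3.17595 ≈ 7.8370 mm.
Short-edge AOV = 2·arctan(18.66 / (2 × 7.8370)) = 2·arctan(1.19050) ≈ 99.9407°.

99.94°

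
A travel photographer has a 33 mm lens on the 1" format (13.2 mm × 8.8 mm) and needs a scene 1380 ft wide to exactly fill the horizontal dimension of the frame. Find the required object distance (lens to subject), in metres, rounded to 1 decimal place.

1051.6 m

W: 1380 ft × 304.8 mm/ft = 420623.99 mm.
Magnification m = w/W = dᵢ/dₒ; combined with 1/f = 1/dₒ + 1/dᵢ this gives dₒ = f·(1 + W/w).
dₒ = 33 mm × (1 + 420624/13.2) = 33 × 31866.4535 ≈ 1051592.966 mm = 1051.59 m.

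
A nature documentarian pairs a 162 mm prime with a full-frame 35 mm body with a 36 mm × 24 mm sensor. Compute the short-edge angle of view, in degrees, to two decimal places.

8.47°

Angle of view α = 2·arctan(h/2f) with h = 24 mm and f = 162 mm.
h/2f = 0.07407; arctan(0.07407) ≈ 4.2364°, so α ≈ 8.4728°.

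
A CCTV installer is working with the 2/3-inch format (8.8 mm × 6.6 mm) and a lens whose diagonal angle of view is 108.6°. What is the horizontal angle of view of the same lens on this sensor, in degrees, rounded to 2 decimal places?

Sensor diagonal = √(8.8² + 6.6²) = √121.0000 ≈ 11.0000 mm.
From the diagonal AOV: f = 11.0000 / (2·tan(54.3°)) = 11.0000 / 2.78329 ≈ 3.9522 mm.
Horizontal AOV = 2·arctan(8.8 / (2 × 3.9522)) = 2·arctan(1.11332) ≈ 96.1386°.

96.14°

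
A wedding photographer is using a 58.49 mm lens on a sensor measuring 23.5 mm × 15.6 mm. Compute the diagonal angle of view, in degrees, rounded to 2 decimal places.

27.11°

Sensor diagonal = √(23.5² + 15.6²) = √795.6100 ≈ 28.2066 mm.
Angle of view α = 2·arctan(d/2f) with d = 28.2066 mm and f = 58.49 mm.
d/2f = 0.24112; arctan(0.24112) ≈ 13.5566°, so α ≈ 27.1131°.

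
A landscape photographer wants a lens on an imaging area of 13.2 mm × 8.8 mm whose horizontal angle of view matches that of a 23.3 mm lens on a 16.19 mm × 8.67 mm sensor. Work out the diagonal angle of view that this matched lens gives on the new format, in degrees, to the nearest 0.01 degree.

Equal horizontal AOV ⇒ f₂ = f₁ · 13.2/16.19 = 23.3 × 0.81532 ≈ 18.9969 mm.
Sensor diagonal = √(13.2² + 8.8²) = √251.6800 ≈ 15.8644 mm.
Diagonal AOV on the new format = 2·arctan(15.8644 / (2 × 18.9969)) = 2·arctan(0.41755) ≈ 45.3262°.

45.33°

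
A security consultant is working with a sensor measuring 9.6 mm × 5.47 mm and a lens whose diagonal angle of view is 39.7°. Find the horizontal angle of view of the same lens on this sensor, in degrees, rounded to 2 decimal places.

34.83°

Sensor diagonal = √(9.6² + 5.47²) = √122.0809 ≈ 11.0490 mm.
From the diagonal AOV: f = 11.0490 / (2·tan(19.85°)) = 11.0490 / 0.72202 ≈ 15.3030 mm.
Horizontal AOV = 2·arctan(9.6 / (2 × 15.3030)) = 2·arctan(0.31366) ≈ 34.8295°.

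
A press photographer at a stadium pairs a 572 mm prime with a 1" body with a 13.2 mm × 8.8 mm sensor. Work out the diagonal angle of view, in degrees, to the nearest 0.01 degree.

Sensor diagonal = √(13.2² + 8.8²) = √251.6800 ≈ 15.8644 mm.
Angle of view α = 2·arctan(d/2f) with d = 15.8644 mm and f = 572 mm.
d/2f = 0.01387; arctan(0.01387) ≈ 0.7945°, so α ≈ 1.5890°.

1.59°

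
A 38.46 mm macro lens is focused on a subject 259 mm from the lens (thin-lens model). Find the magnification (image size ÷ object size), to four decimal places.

0.1744×

Thin lens: 1/f = 1/dₒ + 1/dᵢ → 1/dᵢ = 1/38.46 − 1/259 = 0.0221400 mm⁻¹, so dᵢ ≈ 45.1670 mm.
Magnification m = dᵢ/dₒ = 45.1670/259 ≈ 0.17439.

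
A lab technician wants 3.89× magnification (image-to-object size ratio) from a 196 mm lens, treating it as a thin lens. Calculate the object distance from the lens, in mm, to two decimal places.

246.39 mm

With m = dᵢ/dₒ and 1/f = 1/dₒ + 1/dᵢ, substituting dᵢ = m·dₒ gives 1/f = (1 + 1/m)/dₒ, hence dₒ = f·(1 + 1/m).
dₒ = 196 × (1 + 1/3.89) = 196 × 1.25707 ≈ 246.386 mm.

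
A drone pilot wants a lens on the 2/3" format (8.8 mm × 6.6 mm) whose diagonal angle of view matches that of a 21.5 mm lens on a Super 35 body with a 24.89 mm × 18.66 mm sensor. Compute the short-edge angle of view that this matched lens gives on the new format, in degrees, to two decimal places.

46.93°

Sensor diagonal = √(24.89² + 18.66²) = √967.7077 ≈ 31.1080 mm.
Sensor diagonal = √(8.8² + 6.6²) = √121.0000 ≈ 11.0000 mm.
Equal diagonal AOV ⇒ f₂ = f₁ · 11.0000/31.1080 = 21.5 × 0.35361 ≈ 7.6025 mm.
Short-edge AOV on the new format = 2·arctan(6.6 / (2 × 7.6025)) = 2·arctan(0.43407) ≈ 46.9280°.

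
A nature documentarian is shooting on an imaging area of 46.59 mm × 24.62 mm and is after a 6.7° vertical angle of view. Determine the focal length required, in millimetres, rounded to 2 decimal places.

From α = 2·arctan(h/2f) we get f = h / (2·tan(α/2)).
With h = 24.62 mm and α/2 = 3.35°, tan(α/2) ≈ 0.05854, so f ≈ 24.62 / 0.11707 ≈ 210.3006 mm.

210.30 mm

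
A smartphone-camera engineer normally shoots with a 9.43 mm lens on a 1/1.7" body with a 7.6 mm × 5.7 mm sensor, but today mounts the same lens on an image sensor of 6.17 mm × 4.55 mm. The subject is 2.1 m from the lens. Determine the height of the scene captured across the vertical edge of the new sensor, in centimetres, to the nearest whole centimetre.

The focal length stays 9.43 mm; the relevant sensor dimension is now h = 4.55 mm. Object distance dₒ = 2.1 m = 2100 mm.
Thin-lens field height W = h·(dₒ − f)/f = 4.55 × (2100 − 9.43)/9.43 ≈ 1008.706 mm = 100.871 cm.

101 cm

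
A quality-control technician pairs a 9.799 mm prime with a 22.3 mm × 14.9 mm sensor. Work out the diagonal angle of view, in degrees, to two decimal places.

Sensor diagonal = √(22.3² + 14.9²) = √719.3000 ≈ 26.8198 mm.
Angle of view α = 2·arctan(d/2f) with d = 26.8198 mm and f = 9.799 mm.
d/2f = 1.36850; arctan(1.36850) ≈ 53.8433°, so α ≈ 107.6866°.

107.69°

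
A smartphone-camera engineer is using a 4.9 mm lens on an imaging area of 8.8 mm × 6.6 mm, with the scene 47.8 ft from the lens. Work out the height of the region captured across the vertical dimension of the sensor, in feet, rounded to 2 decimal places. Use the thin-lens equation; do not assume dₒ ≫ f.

dₒ: 47.8 ft × 304.8 mm/ft = 14569.44 mm.
Similar triangles through the lens centre give W/dₒ = h/dᵢ; with 1/f = 1/dₒ + 1/dᵢ this gives W = h·(dₒ − f)/f.
W = 6.6 mm × (14569.4 − 4.9) / 4.9 = 6.6 × 2972.3550 ≈ 19617.543 mm = 19617.543/304.8 ft = 64.362 ft.

64.36 ft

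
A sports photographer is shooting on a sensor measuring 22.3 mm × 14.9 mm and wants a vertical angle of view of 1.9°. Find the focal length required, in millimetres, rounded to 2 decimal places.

449.28 mm

From α = 2·arctan(h/2f) we get f = h / (2·tan(α/2)).
With h = 14.9 mm and α/2 = 0.95°, tan(α/2) ≈ 0.01658, so f ≈ 14.9 / 0.03316 ≈ 449.2784 mm.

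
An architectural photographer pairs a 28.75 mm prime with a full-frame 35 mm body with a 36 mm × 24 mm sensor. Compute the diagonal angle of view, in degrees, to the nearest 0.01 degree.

73.92°

Sensor diagonal = √(36² + 24²) = √1872.0000 ≈ 43.2666 mm.
Angle of view α = 2·arctan(d/2f) with d = 43.2666 mm and f = 28.75 mm.
d/2f = 0.75246; arctan(0.75246) ≈ 36.9601°, so α ≈ 73.9202°.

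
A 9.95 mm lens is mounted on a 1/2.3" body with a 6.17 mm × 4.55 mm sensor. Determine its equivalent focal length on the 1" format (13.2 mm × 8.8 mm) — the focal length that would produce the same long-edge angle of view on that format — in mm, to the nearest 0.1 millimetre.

Equal angle of view means equal width/f ratio, so f₂ = f₁ · (width₂/width₁) = 9.95 × 13.2/6.17.
f₂ = 9.95 × 2.13938 ≈ 21.287 mm.

21.3 mm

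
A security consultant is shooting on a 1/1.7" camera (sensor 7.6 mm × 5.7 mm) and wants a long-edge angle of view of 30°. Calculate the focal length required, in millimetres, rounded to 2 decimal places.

From α = 2·arctan(w/2f) we get f = w / (2·tan(α/2)).
With w = 7.6 mm and α/2 = 15°, tan(α/2) ≈ 0.26795, so f ≈ 7.6 / 0.53590 ≈ 14.1818 mm.

14.18 mm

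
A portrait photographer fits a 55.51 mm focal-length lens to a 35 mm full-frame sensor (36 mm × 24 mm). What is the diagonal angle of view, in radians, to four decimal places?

Sensor diagonal = √(36² + 24²) = √1872.0000 ≈ 43.2666 mm.
Angle of view α = 2·arctan(d/2f) with d = 43.2666 mm and f = 55.51 mm.
d/2f = 0.38972; arctan(0.38972) ≈ 0.3716 rad, so α ≈ 0.7432 rad.

0.7432 rad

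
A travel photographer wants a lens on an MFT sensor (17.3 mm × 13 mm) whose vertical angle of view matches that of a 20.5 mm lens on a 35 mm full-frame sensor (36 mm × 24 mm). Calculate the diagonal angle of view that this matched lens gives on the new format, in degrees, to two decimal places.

88.51°

Equal vertical AOV ⇒ f₂ = f₁ · 13/24 = 20.5 × 0.54167 ≈ 11.1042 mm.
Sensor diagonal = √(17.3² + 13²) = √468.2900 ≈ 21.6400 mm.
Diagonal AOV on the new format = 2·arctan(21.6400 / (2 × 11.1042)) = 2·arctan(0.97441) ≈ 88.5148°.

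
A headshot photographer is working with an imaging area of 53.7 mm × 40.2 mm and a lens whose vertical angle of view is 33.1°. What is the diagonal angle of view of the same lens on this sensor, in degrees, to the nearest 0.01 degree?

From the vertical AOV: f = 40.2 / (2·tan(16.55°)) = 40.2 / 0.59433 ≈ 67.6397 mm.
Sensor diagonal = √(53.7² + 40.2²) = √4499.7300 ≈ 67.0800 mm.
Diagonal AOV = 2·arctan(67.0800 / (2 × 67.6397)) = 2·arctan(0.49586) ≈ 52.7502°.

52.75°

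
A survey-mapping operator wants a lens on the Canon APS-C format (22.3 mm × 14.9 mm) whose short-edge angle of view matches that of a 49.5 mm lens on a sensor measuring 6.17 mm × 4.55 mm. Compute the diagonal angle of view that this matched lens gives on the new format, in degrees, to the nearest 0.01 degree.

9.46°

Equal short-edge AOV ⇒ f₂ = f₁ · 14.9/4.55 = 49.5 × 3.27473 ≈ 162.0989 mm.
Sensor diagonal = √(22.3² + 14.9²) = √719.3000 ≈ 26.8198 mm.
Diagonal AOV on the new format = 2·arctan(26.8198 / (2 × 162.0989)) = 2·arctan(0.08273) ≈ 9.4582°.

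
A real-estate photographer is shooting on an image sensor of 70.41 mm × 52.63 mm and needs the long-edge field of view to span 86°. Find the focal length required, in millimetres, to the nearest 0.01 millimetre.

From α = 2·arctan(w/2f) we get f = w / (2·tan(α/2)).
With w = 70.41 mm and α/2 = 43°, tan(α/2) ≈ 0.93252, so f ≈ 70.41 / 1.86503 ≈ 37.7527 mm.

37.75 mm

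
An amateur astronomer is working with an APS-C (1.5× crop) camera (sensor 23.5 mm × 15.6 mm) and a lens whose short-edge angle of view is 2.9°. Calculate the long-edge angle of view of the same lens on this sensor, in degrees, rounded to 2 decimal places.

4.37°

From the short-edge AOV: f = 15.6 / (2·tan(1.45°)) = 15.6 / 0.05063 ≈ 308.1460 mm.
Long-edge AOV = 2·arctan(23.5 / (2 × 308.1460)) = 2·arctan(0.03813) ≈ 4.3674°.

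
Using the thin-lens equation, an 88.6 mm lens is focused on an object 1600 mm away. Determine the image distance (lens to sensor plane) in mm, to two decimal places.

1/dᵢ = 1/f − 1/dₒ = 1/88.6 − 1/1600 = 0.0106617 mm⁻¹.
dᵢ = 1/0.0106617 ≈ 93.7938 mm.

93.79 mm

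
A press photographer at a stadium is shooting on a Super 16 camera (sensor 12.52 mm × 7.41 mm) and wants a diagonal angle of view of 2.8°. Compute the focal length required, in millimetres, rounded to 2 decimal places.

297.64 mm

Sensor diagonal = √(12.52² + 7.41²) = √211.6585 ≈ 14.5485 mm.
From α = 2·arctan(d/2f) we get f = d / (2·tan(α/2)).
With d = 14.5485 mm and α/2 = 1.4°, tan(α/2) ≈ 0.02444, so f ≈ 14.5485 / 0.04888 ≈ 297.6432 mm.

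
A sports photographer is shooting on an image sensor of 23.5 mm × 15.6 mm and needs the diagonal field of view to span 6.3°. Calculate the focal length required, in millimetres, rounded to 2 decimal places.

256.27 mm

Sensor diagonal = √(23.5² + 15.6²) = √795.6100 ≈ 28.2066 mm.
From α = 2·arctan(d/2f) we get f = d / (2·tan(α/2)).
With d = 28.2066 mm and α/2 = 3.15°, tan(α/2) ≈ 0.05503, so f ≈ 28.2066 / 0.11007 ≈ 256.2680 mm.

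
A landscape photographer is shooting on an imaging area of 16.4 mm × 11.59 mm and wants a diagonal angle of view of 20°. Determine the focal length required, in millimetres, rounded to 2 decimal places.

56.95 mm

Sensor diagonal = √(16.4² + 11.59²) = √403.2881 ≈ 20.0820 mm.
From α = 2·arctan(d/2f) we get f = d / (2·tan(α/2)).
With d = 20.0820 mm and α/2 = 10°, tan(α/2) ≈ 0.17633, so f ≈ 20.0820 / 0.35265 ≈ 56.9454 mm.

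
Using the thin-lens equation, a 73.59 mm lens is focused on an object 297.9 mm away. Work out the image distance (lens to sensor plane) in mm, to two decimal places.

1/dᵢ = 1/f − 1/dₒ = 1/73.59 − 1/297.9 = 0.0102320 mm⁻¹.
dᵢ = 1/0.0102320 ≈ 97.7329 mm.

97.73 mm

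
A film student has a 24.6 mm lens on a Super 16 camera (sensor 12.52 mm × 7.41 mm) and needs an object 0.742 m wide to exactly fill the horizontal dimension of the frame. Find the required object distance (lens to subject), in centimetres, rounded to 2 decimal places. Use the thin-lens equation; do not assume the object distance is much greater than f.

W: 0.742 m = 742 mm.
Magnification m = w/W = dᵢ/dₒ; combined with 1/f = 1/dₒ + 1/dᵢ this gives dₒ = f·(1 + W/w).
dₒ = 24.6 mm × (1 + 742/12.52) = 24.6 × 60.2652 ≈ 1482.523 mm = 148.252 cm.

148.25 cm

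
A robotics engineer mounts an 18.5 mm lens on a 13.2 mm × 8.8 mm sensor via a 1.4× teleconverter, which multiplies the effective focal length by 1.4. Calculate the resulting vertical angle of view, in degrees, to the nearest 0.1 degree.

19.3°

Effective focal length f = 18.5 × 1.4 = 25.9 mm.
α = 2·arctan(8.8 / (2 × 25.9)) = 2·arctan(0.16988) ≈ 19.2832°.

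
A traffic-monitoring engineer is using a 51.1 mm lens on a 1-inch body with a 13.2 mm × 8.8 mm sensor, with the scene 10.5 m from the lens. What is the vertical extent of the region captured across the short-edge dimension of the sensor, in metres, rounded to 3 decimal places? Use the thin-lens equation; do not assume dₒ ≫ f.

dₒ: 10.5 m = 10500 mm.
Similar triangles through the lens centre give W/dₒ = h/dᵢ; with 1/f = 1/dₒ + 1/dᵢ this gives W = h·(dₒ − f)/f.
W = 8.8 mm × (10500 − 51.1) / 51.1 = 8.8 × 204.4795 ≈ 1799.419 mm = 1.79942 m.

1.799 m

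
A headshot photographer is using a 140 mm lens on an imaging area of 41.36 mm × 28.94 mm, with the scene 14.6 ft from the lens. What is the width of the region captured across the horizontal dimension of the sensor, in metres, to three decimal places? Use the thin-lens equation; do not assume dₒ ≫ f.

1.273 m

dₒ: 14.6 ft × 304.8 mm/ft = 4450.08 mm.
Similar triangles through the lens centre give W/dₒ = w/dᵢ; with 1/f = 1/dₒ + 1/dᵢ this gives W = w·(dₒ − f)/f.
W = 41.36 mm × (4450.08 − 140) / 140 = 41.36 × 30.7863 ≈ 1273.321 mm = 1.27332 m.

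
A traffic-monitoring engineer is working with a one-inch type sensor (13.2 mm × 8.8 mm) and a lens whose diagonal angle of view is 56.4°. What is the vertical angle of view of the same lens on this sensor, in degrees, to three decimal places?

33.128°

Sensor diagonal = √(13.2² + 8.8²) = √251.6800 ≈ 15.8644 mm.
From the diagonal AOV: f = 15.8644 / (2·tan(28.2°)) = 15.8644 / 1.07239 ≈ 14.7935 mm.
Vertical AOV = 2·arctan(8.8 / (2 × 14.7935)) = 2·arctan(0.29743) ≈ 33.1279°.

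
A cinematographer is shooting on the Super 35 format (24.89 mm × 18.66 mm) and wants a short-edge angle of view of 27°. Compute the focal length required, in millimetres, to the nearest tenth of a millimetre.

38.9 mm

From α = 2·arctan(h/2f) we get f = h / (2·tan(α/2)).
With h = 18.66 mm and α/2 = 13.5°, tan(α/2) ≈ 0.24008, so f ≈ 18.66 / 0.48016 ≈ 38.8622 mm.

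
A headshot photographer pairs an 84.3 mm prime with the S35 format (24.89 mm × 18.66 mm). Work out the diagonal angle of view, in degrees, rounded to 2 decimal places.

20.91°

Sensor diagonal = √(24.89² + 18.66²) = √967.7077 ≈ 31.1080 mm.
Angle of view α = 2·arctan(d/2f) with d = 31.1080 mm and f = 84.3 mm.
d/2f = 0.18451; arctan(0.18451) ≈ 10.4539°, so α ≈ 20.9079°.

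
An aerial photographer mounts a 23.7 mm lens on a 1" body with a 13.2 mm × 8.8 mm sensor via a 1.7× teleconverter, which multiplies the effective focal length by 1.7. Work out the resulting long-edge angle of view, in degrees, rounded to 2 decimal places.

18.61°

Effective focal length f = 23.7 × 1.7 = 40.29 mm.
α = 2·arctan(13.2 / (2 × 40.29)) = 2·arctan(0.16381) ≈ 18.6063°.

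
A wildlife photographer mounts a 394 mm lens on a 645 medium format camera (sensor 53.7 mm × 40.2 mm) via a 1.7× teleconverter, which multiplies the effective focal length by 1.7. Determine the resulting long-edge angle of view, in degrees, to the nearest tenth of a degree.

4.6°

Effective focal length f = 394 × 1.7 = 669.8 mm.
α = 2·arctan(53.7 / (2 × 669.8)) = 2·arctan(0.04009) ≈ 4.5911°.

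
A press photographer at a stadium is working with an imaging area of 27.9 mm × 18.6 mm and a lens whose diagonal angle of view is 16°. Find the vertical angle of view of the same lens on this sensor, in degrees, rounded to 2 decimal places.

Sensor diagonal = √(27.9² + 18.6²) = √1124.3700 ≈ 33.5316 mm.
From the diagonal AOV: f = 33.5316 / (2·tan(8°)) = 33.5316 / 0.28108 ≈ 119.2950 mm.
Vertical AOV = 2·arctan(18.6 / (2 × 119.2950)) = 2·arctan(0.07796) ≈ 8.9153°.

8.92°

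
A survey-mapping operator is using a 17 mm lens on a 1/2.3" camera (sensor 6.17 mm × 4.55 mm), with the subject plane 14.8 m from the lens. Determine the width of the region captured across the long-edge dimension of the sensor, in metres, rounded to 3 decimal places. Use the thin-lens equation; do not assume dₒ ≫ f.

5.365 m

dₒ: 14.8 m = 14800 mm.
Similar triangles through the lens centre give W/dₒ = w/dᵢ; with 1/f = 1/dₒ + 1/dᵢ this gives W = w·(dₒ − f)/f.
W = 6.17 mm × (14800 − 17) / 17 = 6.17 × 869.5882 ≈ 5365.359 mm = 5.36536 m.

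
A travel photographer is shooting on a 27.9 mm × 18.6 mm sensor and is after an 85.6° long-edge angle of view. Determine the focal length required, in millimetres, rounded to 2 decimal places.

From α = 2·arctan(w/2f) we get f = w / (2·tan(α/2)).
With w = 27.9 mm and α/2 = 42.8°, tan(α/2) ≈ 0.92601, so f ≈ 27.9 / 1.85202 ≈ 15.0646 mm.

15.06 mm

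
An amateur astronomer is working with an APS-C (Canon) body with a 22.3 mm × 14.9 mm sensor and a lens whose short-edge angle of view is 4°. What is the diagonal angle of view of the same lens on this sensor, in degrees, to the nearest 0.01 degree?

From the short-edge AOV: f = 14.9 / (2·tan(2°)) = 14.9 / 0.06984 ≈ 213.3401 mm.
Sensor diagonal = √(22.3² + 14.9²) = √719.3000 ≈ 26.8198 mm.
Diagonal AOV = 2·arctan(26.8198 / (2 × 213.3401)) = 2·arctan(0.06286) ≈ 7.1934°.

7.19°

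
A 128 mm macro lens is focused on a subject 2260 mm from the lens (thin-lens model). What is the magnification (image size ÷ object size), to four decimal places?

0.0600×

Thin lens: 1/f = 1/dₒ + 1/dᵢ → 1/dᵢ = 1/128 − 1/2260 = 0.0073700 mm⁻¹, so dᵢ ≈ 135.6848 mm.
Magnification m = dᵢ/dₒ = 135.6848/2260 ≈ 0.06004.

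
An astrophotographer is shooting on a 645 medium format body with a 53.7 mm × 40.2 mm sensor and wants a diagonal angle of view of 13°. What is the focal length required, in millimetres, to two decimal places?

294.38 mm

Sensor diagonal = √(53.7² + 40.2²) = √4499.7300 ≈ 67.0800 mm.
From α = 2·arctan(d/2f) we get f = d / (2·tan(α/2)).
With d = 67.0800 mm and α/2 = 6.5°, tan(α/2) ≈ 0.11394, so f ≈ 67.0800 / 0.22787 ≈ 294.3769 mm.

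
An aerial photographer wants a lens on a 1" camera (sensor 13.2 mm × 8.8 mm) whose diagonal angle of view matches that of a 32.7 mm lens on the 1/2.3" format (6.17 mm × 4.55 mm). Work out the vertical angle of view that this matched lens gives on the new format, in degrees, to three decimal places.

Sensor diagonal = √(6.17² + 4.55²) = √58.7714 ≈ 7.6663 mm.
Sensor diagonal = √(13.2² + 8.8²) = √251.6800 ≈ 15.8644 mm.
Equal diagonal AOV ⇒ f₂ = f₁ · 15.8644/7.6663 = 32.7 × 2.06939 ≈ 67.6689 mm.
Vertical AOV on the new format = 2·arctan(8.8 / (2 × 67.6689)) = 2·arctan(0.06502) ≈ 7.4406°.

7.441°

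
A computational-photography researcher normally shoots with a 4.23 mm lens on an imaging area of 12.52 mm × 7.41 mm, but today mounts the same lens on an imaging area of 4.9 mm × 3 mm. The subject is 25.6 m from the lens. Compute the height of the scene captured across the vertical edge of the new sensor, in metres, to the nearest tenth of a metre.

The focal length stays 4.23 mm; the relevant sensor dimension is now h = 3 mm. Object distance dₒ = 25.6 m = 25600 mm.
Thin-lens field height W = h·(dₒ − f)/f = 3 × (25600 − 4.23)/4.23 ≈ 18153.028 mm = 18.153 m.

18.2 m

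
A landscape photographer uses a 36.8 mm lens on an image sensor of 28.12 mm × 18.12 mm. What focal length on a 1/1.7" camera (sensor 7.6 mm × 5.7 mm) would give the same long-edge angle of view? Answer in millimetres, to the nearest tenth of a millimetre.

Equal angle of view means equal width/f ratio, so f₂ = f₁ · (width₂/width₁) = 36.8 × 7.6/28.12.
f₂ = 36.8 × 0.27027 ≈ 9.946 mm.

9.9 mm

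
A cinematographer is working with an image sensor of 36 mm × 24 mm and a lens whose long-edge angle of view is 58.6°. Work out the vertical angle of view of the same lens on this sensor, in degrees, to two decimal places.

From the long-edge AOV: f = 36 / (2·tan(29.3°)) = 36 / 1.12235 ≈ 32.0756 mm.
Vertical AOV = 2·arctan(24 / (2 × 32.0756)) = 2·arctan(0.37412) ≈ 41.0232°.

41.02°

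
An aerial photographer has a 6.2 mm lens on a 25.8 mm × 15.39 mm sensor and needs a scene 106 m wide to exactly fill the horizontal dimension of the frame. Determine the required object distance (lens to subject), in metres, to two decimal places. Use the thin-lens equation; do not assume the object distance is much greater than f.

W: 106 m = 106000 mm.
Magnification m = w/W = dᵢ/dₒ; combined with 1/f = 1/dₒ + 1/dᵢ this gives dₒ = f·(1 + W/w).
dₒ = 6.2 mm × (1 + 106000/25.8) = 6.2 × 4109.5271 ≈ 25479.068 mm = 25.4791 m.

25.48 m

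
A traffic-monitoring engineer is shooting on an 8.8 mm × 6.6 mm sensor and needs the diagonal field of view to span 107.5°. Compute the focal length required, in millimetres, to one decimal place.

Sensor diagonal = √(8.8² + 6.6²) = √121.0000 ≈ 11.0000 mm.
From α = 2·arctan(d/2f) we get f = d / (2·tan(α/2)).
With d = 11.0000 mm and α/2 = 53.75°, tan(α/2) ≈ 1.36383, so f ≈ 11.0000 / 2.72766 ≈ 4.0328 mm.

4.0 mm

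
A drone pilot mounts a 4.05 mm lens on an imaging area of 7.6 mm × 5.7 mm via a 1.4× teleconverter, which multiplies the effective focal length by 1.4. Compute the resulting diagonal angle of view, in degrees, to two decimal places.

Effective focal length f = 4.05 × 1.4 = 5.67 mm.
Sensor diagonal = √(7.6² + 5.7²) = √90.2500 ≈ 9.5000 mm.
α = 2·arctan(9.500 / (2 × 5.67)) = 2·arctan(0.83774) ≈ 79.9087°.

79.91°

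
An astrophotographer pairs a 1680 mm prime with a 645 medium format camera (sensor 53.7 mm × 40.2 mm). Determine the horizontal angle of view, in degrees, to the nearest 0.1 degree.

Angle of view α = 2·arctan(w/2f) with w = 53.7 mm and f = 1680 mm.
w/2f = 0.01598; arctan(0.01598) ≈ 0.9156°, so α ≈ 1.8313°.

1.8°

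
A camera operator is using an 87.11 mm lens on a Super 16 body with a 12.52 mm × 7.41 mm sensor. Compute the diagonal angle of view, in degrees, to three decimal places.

9.547°

Sensor diagonal = √(12.52² + 7.41²) = √211.6585 ≈ 14.5485 mm.
Angle of view α = 2·arctan(d/2f) with d = 14.5485 mm and f = 87.11 mm.
d/2f = 0.08351; arctan(0.08351) ≈ 4.7735°, so α ≈ 9.5470°.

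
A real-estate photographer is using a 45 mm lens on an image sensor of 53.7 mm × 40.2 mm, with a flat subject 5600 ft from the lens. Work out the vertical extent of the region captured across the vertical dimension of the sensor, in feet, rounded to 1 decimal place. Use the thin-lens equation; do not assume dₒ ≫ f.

5002.5 ft

dₒ: 5600 ft × 304.8 mm/ft = 1706879.95 mm.
Similar triangles through the lens centre give W/dₒ = h/dᵢ; with 1/f = 1/dₒ + 1/dᵢ this gives W = h·(dₒ − f)/f.
W = 40.2 mm × (1.70688e+06 − 45) / 45 = 40.2 × 37929.6655 ≈ 1524772.551 mm = 1524772.551/304.8 ft = 5002.53 ft.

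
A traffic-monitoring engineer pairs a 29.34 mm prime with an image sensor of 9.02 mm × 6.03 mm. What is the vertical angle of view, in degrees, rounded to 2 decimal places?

Angle of view α = 2·arctan(h/2f) with h = 6.03 mm and f = 29.34 mm.
h/2f = 0.10276; arctan(0.10276) ≈ 5.8672°, so α ≈ 11.7343°.

11.73°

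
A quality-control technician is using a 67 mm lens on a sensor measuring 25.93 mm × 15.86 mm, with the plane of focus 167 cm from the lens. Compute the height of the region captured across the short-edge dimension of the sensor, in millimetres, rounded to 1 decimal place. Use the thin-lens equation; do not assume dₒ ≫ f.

dₒ: 167 cm = 1670 mm.
Similar triangles through the lens centre give W/dₒ = h/dᵢ; with 1/f = 1/dₒ + 1/dᵢ this gives W = h·(dₒ − f)/f.
W = 15.86 mm × (1670 − 67) / 67 = 15.86 × 23.9254 ≈ 379.456 mm.

379.5 mm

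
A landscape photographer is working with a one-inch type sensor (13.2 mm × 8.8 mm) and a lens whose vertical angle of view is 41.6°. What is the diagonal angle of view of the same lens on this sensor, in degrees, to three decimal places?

From the vertical AOV: f = 8.8 / (2·tan(20.8°)) = 8.8 / 0.75973 ≈ 11.5831 mm.
Sensor diagonal = √(13.2² + 8.8²) = √251.6800 ≈ 15.8644 mm.
Diagonal AOV = 2·arctan(15.8644 / (2 × 11.5831)) = 2·arctan(0.68481) ≈ 68.8075°.

68.807°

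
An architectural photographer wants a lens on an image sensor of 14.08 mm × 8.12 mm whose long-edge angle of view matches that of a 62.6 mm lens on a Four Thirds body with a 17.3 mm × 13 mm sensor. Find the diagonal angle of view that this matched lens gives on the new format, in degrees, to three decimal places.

18.126°

Equal long-edge AOV ⇒ f₂ = f₁ · 14.08/17.3 = 62.6 × 0.81387 ≈ 50.9484 mm.
Sensor diagonal = √(14.08² + 8.12²) = √264.1808 ≈ 16.2536 mm.
Diagonal AOV on the new format = 2·arctan(16.2536 / (2 × 50.9484)) = 2·arctan(0.15951) ≈ 18.1259°.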